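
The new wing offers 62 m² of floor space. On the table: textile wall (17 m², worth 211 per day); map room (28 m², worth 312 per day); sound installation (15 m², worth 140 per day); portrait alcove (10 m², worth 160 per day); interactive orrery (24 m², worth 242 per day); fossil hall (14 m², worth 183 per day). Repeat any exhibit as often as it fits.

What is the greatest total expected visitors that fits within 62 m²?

6×portrait alcove uses 60 of the 62 m² and totals 960.
That's the maximum — no swap from here does better than 960.

960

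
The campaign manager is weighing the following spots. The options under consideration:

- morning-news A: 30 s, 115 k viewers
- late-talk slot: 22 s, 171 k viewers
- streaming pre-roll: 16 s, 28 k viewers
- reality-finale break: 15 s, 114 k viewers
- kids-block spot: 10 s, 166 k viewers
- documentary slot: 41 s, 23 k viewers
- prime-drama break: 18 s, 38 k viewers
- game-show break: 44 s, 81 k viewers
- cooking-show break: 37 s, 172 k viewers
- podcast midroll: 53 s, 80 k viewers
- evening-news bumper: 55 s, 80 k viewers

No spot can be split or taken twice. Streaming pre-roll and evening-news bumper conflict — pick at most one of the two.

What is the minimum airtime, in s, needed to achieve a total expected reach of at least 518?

Minimise s subject to total expected reach ≥ 518.
morning-news A + late-talk slot + reality-finale break + kids-block spot reaches 566 using 77 s.
Below 77 s the best achievable stays under 518.

77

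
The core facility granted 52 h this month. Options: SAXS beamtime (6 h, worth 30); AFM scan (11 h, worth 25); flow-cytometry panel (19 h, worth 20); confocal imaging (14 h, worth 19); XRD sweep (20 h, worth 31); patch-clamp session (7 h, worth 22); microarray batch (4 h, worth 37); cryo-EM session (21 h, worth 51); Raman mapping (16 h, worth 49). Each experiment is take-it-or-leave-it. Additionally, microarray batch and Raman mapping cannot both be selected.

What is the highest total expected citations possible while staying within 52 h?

By expected citations per h: microarray batch 9.25, SAXS beamtime 5.00, patch-clamp session 3.14 lead.
Best packing: SAXS beamtime + AFM scan + patch-clamp session + microarray batch + cryo-EM session — 49 h, 165 total.
The closest alternative, SAXS beamtime + confocal imaging + patch-clamp session + microarray batch + cryo-EM session, reaches only 159.

165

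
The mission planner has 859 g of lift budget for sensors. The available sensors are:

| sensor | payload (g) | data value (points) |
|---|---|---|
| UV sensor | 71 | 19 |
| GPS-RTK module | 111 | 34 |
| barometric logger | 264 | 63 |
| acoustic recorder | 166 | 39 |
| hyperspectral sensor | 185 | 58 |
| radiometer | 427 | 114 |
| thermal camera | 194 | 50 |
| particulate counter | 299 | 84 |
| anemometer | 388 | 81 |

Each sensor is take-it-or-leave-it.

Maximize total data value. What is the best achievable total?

239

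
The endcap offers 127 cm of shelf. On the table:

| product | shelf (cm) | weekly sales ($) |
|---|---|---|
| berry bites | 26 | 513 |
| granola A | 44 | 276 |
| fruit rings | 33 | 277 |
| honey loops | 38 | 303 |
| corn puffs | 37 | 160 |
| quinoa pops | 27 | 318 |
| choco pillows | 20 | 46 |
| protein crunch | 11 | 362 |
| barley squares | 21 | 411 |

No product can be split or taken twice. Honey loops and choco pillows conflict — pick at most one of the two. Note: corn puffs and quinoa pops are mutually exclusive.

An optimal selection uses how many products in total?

5

The maximum weekly sales within 127 cm is 1907.
For example berry bites + honey loops + quinoa pops + protein crunch + barley squares achieves it, using 123 cm.
All optima have 5 products.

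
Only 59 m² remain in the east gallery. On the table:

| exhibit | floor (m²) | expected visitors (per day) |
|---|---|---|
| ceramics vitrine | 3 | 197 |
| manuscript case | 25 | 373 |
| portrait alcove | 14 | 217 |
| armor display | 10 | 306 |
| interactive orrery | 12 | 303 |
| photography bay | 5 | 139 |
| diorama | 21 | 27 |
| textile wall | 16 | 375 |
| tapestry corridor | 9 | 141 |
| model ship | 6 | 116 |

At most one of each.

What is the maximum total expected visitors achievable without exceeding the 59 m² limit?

1461

Density check — ceramics vitrine 65.67, armor display 30.60, photography bay 27.80 are the best per m².
Greedy by ratio would take ceramics vitrine + armor display + interactive orrery + photography bay + textile wall + model ship: 52 m² used, total 1436.
Replace model ship with tapestry corridor: the trade gains 25 net, giving 1461 at 55 m².
The closest alternative, ceramics vitrine + armor display + interactive orrery + textile wall + tapestry corridor + model ship, reaches only 1438.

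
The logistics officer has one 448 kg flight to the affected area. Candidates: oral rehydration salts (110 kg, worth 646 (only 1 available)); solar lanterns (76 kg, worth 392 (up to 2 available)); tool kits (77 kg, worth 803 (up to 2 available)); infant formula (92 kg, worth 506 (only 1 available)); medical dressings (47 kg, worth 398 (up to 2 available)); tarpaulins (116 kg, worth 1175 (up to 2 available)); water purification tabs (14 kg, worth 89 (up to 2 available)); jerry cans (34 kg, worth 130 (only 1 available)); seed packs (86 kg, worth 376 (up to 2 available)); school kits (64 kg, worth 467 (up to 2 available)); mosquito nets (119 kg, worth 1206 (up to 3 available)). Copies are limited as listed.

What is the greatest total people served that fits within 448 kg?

4510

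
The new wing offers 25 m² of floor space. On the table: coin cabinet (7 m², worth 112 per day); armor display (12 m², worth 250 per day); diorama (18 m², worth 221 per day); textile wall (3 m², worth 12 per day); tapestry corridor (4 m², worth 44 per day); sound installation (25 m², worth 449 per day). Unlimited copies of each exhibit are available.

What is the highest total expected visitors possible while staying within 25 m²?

500

Best packing: 2×armor display — 24 m², 500 total.
Nothing else within 25 m² beats 500.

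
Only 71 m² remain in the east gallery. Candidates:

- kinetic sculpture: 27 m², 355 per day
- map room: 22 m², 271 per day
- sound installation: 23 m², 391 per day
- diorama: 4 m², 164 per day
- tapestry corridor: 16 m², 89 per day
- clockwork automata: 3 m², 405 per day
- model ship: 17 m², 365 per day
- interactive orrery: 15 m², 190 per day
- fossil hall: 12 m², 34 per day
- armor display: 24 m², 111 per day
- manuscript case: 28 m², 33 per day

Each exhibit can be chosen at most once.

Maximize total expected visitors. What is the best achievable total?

By expected visitors per m²: clockwork automata 135.00, diorama 41.00, model ship 21.47 lead.
Taking the top-ratio exhibits first gives sound installation + diorama + clockwork automata + model ship + interactive orrery for 1515 (62 m²).
Dropping interactive orrery frees 15 m²; slotting in map room (22 m²) lifts the total to 1596 at 69 m².
Nothing else within 71 m² beats 1596.

1596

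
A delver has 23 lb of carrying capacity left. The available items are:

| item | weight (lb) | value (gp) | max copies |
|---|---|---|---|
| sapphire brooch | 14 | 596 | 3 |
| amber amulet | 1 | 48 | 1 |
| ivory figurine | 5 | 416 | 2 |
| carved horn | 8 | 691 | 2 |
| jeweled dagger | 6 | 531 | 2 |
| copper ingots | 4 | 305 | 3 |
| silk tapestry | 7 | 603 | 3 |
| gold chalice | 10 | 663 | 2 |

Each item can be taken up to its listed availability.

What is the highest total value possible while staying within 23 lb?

1985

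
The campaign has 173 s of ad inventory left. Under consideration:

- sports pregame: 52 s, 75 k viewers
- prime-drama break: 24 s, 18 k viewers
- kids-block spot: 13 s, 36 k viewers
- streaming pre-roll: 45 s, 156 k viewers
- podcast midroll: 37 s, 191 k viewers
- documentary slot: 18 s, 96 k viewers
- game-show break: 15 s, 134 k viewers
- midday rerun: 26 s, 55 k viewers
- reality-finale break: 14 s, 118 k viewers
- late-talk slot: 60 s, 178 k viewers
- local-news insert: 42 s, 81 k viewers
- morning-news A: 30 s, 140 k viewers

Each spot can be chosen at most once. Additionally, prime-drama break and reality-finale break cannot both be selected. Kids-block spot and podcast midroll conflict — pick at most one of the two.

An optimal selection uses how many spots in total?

Best achievable expected reach is 835.
For example streaming pre-roll + podcast midroll + documentary slot + game-show break + reality-finale break + morning-news A achieves it, using 159 s.
All optima have 6 spots.

6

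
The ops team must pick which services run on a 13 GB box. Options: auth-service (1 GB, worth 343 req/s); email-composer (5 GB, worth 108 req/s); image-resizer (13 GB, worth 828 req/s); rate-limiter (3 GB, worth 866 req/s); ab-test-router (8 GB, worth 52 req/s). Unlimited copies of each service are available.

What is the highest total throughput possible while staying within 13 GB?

4459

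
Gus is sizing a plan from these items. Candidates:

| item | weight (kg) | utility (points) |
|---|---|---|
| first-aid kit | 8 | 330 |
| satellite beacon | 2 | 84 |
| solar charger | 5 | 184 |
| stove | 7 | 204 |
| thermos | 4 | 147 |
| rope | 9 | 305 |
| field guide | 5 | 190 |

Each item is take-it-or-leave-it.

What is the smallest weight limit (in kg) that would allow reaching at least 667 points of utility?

17

Look for the lowest-weight combination reaching 667.
Taking first-aid kit + thermos + field guide gives 667 (≥ 667) for 17 kg.
No combination under 17 kg hits 667.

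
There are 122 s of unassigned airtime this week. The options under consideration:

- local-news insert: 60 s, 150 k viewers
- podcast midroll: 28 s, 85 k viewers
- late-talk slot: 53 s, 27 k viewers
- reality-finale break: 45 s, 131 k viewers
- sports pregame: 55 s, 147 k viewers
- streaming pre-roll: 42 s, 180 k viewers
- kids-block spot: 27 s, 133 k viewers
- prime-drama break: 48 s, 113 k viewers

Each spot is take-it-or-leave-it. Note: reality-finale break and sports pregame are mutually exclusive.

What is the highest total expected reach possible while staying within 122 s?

A density-first pass picks podcast midroll + streaming pre-roll + kids-block spot — 398 at 97 s.
The 28 s tied up in podcast midroll is better spent on reality-finale break — total rises to 444 (114 s).
The closest alternative, streaming pre-roll + kids-block spot + prime-drama break, reaches only 426.

444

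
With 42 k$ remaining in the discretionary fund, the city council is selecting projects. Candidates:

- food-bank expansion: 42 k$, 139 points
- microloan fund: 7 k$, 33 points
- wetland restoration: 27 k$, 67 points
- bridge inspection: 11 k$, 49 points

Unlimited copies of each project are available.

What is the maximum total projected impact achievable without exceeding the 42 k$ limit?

Ranking by ratio (projected impact/k$): microloan fund 4.71, bridge inspection 4.45, food-bank expansion 3.31.
6×microloan fund uses 42 of the 42 k$ and totals 198.
Nothing else within 42 k$ beats 198.

198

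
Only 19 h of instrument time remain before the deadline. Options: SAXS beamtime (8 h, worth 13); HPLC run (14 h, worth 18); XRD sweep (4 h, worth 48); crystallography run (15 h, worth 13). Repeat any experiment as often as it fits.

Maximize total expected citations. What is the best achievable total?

192

4×XRD sweep uses 16 of the 19 h and totals 192.
The spare 3 h is too small for any remaining experiment, and no exchange beats 192.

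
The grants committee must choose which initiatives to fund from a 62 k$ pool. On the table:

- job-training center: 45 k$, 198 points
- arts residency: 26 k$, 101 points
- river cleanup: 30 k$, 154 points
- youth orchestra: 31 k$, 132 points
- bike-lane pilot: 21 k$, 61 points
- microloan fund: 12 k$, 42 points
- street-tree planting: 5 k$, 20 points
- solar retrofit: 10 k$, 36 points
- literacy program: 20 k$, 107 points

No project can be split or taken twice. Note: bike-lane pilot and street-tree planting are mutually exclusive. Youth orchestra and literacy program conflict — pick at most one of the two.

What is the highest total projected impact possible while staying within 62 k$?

The ratio heuristic lands on river cleanup + street-tree planting + literacy program (281) but leaves 7 k$ idle.
Replace street-tree planting with microloan fund: the trade gains 22 net, giving 303 at 62 k$.

303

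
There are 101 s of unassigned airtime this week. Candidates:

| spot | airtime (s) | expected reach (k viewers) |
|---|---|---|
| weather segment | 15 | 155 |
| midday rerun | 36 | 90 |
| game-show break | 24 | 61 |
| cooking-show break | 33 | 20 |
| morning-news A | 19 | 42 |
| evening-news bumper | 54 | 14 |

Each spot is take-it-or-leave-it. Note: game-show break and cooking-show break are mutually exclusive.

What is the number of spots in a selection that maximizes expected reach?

4

Best achievable expected reach is 348.
For example weather segment + midday rerun + game-show break + morning-news A achieves it, using 94 s.
All optima have 4 spots.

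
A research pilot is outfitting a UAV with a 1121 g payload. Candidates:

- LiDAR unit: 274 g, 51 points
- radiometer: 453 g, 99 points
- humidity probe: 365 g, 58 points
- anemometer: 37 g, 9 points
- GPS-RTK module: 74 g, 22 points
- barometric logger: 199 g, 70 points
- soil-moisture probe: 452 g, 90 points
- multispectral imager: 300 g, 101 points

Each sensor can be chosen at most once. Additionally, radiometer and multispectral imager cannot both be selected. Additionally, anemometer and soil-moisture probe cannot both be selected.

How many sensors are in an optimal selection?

4

The maximum data value within 1121 g is 283.
For example GPS-RTK module + barometric logger + soil-moisture probe + multispectral imager achieves it, using 1025 g.
Every optimal selection uses 4 sensors.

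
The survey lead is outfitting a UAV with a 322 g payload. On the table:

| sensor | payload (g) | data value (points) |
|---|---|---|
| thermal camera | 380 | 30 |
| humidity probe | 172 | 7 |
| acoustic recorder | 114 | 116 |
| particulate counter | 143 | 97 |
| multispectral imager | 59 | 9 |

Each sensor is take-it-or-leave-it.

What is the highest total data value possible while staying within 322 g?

222

The ratio ordering already packs tightly: acoustic recorder + particulate counter + multispectral imager, 316 g, 222.
Next best is acoustic recorder + particulate counter at 213 (257 g) — short by 9.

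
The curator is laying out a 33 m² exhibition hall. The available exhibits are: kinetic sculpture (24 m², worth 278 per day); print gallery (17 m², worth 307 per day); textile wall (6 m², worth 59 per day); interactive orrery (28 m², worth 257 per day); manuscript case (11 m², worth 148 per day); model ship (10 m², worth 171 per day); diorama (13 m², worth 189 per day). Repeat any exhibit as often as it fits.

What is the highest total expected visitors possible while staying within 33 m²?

Print gallery + textile wall + model ship uses 33 of the 33 m² and totals 537.
That's the maximum — no swap from here does better than 537.

537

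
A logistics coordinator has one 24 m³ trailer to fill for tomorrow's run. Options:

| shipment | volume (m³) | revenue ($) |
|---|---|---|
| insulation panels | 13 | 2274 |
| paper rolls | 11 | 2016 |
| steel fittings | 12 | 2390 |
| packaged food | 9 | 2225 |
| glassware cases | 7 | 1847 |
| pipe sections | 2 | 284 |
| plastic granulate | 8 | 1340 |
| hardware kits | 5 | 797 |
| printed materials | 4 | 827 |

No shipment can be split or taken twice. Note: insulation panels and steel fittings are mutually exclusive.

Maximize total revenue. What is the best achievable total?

A density-first pass picks packaged food + glassware cases + pipe sections + printed materials — 5183 at 22 m³.
Replace pipe sections and printed materials with plastic granulate: the trade gains 229 net, giving 5412 at 24 m³.
Runner-up packaged food + glassware cases + pipe sections + printed materials tops out at 5183.

5412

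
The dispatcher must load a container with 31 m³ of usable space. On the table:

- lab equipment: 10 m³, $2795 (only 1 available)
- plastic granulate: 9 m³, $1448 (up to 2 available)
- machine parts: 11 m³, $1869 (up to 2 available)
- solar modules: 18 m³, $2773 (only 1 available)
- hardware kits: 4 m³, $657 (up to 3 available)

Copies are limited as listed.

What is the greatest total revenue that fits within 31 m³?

6214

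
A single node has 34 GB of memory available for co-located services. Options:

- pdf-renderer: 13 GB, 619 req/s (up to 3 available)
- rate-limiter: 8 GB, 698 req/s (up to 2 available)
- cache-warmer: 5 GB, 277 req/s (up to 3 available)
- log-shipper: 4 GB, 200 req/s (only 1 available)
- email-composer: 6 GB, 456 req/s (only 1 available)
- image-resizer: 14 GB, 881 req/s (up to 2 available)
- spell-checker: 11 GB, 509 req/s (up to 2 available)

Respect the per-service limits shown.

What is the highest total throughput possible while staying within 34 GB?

2477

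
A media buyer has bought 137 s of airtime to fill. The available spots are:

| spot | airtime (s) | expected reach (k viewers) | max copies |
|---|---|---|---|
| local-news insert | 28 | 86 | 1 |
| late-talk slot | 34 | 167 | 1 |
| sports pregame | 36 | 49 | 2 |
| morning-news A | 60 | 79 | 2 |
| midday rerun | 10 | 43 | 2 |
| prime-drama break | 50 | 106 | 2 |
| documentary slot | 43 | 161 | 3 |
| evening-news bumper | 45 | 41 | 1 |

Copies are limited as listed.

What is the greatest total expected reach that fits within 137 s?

532

Ranking by ratio (expected reach/s): late-talk slot 4.91, midday rerun 4.30, documentary slot 3.74, local-news insert 3.07.
A density-first pass picks local-news insert + late-talk slot + 2×midday rerun + documentary slot — 500 at 125 s.
Replace local-news insert and midday rerun with documentary slot: the trade gains 32 net, giving 532 at 130 s.
Every other selection either busts 137 s or exceeds an availability limit or fails to beat 532.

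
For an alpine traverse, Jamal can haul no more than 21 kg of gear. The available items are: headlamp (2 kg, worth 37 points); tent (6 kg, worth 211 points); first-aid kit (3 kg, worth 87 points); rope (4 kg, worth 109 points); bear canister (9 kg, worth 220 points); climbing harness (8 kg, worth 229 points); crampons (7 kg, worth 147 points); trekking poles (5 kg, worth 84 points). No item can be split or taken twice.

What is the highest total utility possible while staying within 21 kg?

By utility per kg: tent 35.17, first-aid kit 29.00, climbing harness 28.62 lead.
Best packing: tent + first-aid kit + rope + climbing harness — 21 kg, 636 total.

636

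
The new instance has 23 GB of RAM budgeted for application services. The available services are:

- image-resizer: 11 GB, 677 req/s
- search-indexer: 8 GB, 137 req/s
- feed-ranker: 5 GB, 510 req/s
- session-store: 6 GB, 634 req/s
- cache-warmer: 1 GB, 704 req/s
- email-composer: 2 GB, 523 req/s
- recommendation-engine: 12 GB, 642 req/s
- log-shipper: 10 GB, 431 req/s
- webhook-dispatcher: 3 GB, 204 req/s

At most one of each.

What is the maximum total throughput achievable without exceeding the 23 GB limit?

2742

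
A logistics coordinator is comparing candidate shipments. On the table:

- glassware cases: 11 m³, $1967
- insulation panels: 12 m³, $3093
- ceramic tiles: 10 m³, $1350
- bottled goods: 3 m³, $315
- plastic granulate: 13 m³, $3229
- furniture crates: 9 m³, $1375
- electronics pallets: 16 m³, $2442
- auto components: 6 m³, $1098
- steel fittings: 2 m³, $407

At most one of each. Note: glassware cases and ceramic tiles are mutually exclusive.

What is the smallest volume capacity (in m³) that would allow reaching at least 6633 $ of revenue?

27

Minimise m³ subject to total revenue ≥ 6633.
Taking insulation panels + plastic granulate + steel fittings gives 6729 (≥ 6633) for 27 m³.
Any bundle with less than 27 m³ falls short of 6633.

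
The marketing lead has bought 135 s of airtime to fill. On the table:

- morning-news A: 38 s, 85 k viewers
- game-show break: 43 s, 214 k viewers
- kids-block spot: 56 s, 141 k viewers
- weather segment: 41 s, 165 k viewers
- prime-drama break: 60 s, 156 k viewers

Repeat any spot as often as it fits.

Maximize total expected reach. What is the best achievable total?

642

The ratio ordering already packs tightly: 3×game-show break, 129 s, 642.
Nothing else within 135 s beats 642.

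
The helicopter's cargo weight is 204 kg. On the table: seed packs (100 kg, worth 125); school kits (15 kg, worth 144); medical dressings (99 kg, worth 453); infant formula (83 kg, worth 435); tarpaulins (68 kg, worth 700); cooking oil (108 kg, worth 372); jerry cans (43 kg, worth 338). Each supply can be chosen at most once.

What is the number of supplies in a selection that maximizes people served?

3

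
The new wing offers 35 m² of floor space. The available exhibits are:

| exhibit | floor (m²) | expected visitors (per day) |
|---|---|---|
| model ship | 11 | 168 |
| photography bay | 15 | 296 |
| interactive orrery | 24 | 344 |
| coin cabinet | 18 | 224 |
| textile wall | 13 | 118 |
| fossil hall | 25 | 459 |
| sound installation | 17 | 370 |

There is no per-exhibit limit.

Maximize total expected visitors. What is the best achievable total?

The ratio ordering already packs tightly: 2×sound installation, 34 m², 740.
No other feasible combination exceeds 740.

740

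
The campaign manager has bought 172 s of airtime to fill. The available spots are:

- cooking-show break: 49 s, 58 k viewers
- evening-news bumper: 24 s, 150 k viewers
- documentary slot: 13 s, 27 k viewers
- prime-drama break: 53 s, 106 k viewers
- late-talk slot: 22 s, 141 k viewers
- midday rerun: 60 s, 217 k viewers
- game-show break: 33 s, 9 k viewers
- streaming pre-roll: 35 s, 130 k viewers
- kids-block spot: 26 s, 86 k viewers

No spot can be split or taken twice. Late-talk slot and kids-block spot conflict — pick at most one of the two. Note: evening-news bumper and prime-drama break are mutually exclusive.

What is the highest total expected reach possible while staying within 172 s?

Best packing: evening-news bumper + documentary slot + late-talk slot + midday rerun + streaming pre-roll — 154 s, 665 total.

665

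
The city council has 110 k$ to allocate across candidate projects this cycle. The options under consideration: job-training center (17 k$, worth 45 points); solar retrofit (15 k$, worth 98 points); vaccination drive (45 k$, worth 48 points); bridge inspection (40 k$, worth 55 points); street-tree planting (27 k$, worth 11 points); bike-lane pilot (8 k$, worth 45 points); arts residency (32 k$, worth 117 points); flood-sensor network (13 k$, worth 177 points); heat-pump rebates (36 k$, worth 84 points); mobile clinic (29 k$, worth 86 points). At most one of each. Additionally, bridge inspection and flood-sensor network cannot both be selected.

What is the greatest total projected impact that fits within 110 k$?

523

Taking job-training center + solar retrofit + arts residency + flood-sensor network + mobile clinic: 106 k$ used, 523 in projected impact.
The spare 4 k$ is too small for any remaining project, and no feasible exchange beats 523.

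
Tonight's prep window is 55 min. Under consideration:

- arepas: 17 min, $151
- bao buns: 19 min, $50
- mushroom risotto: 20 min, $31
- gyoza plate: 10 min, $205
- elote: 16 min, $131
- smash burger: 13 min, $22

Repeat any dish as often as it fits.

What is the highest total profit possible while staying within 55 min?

Taking 5×gyoza plate: 50 min used, 1025 in profit.
That's the maximum — no swap from here does better than 1025.

1025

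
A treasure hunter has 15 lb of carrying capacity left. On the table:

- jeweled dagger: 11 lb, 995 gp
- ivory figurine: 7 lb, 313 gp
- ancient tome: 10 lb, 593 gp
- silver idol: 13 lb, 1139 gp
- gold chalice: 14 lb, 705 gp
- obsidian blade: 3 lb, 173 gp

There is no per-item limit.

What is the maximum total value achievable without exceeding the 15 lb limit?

1168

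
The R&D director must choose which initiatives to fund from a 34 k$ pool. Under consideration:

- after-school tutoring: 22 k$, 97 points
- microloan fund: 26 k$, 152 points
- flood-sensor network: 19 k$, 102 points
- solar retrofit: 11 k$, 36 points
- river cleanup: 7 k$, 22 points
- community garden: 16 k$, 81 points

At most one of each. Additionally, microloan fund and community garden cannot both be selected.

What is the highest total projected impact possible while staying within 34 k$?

174

Ranking by ratio (projected impact/k$): microloan fund 5.85, flood-sensor network 5.37, community garden 5.06, after-school tutoring 4.41.
The ratio ordering already packs tightly: microloan fund + river cleanup, 33 k$, 174.
Nothing else feasible within 34 k$ beats 174.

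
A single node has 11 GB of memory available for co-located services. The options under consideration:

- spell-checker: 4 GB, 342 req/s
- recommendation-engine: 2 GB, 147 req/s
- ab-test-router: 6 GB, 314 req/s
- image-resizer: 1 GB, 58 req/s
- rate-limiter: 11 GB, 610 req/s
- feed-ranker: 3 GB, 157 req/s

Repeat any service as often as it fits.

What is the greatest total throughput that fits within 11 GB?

Density check — spell-checker 85.50, recommendation-engine 73.50, image-resizer 58.00, rate-limiter 55.45 are the best per GB.
The ratio ordering already packs tightly: 2×spell-checker + recommendation-engine + image-resizer, 11 GB, 889.
No other feasible combination exceeds 889.

889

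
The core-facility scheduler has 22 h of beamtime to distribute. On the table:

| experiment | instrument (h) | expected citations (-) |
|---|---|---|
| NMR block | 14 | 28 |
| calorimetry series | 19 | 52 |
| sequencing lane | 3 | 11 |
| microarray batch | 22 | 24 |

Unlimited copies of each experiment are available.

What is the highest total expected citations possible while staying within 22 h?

77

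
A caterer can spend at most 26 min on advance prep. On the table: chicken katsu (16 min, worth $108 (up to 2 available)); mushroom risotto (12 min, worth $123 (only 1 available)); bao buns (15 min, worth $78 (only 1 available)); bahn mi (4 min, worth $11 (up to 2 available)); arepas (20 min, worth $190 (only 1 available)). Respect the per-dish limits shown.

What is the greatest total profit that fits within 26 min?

Taking the top-ratio dishes first gives mushroom risotto + 2×bahn mi for 145 (20 min).
Replace mushroom risotto and bahn mi with arepas: the trade gains 56 net, giving 201 at 24 min.
That's the maximum — no swap from here does better than 201.

201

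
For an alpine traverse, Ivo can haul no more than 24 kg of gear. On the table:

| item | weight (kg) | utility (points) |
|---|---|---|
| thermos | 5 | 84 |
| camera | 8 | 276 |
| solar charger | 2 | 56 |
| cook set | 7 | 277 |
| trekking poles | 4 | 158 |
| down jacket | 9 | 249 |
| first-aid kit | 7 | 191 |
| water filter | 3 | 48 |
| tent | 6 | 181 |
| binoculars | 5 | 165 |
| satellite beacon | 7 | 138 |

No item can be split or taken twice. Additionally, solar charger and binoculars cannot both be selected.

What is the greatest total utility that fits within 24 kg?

876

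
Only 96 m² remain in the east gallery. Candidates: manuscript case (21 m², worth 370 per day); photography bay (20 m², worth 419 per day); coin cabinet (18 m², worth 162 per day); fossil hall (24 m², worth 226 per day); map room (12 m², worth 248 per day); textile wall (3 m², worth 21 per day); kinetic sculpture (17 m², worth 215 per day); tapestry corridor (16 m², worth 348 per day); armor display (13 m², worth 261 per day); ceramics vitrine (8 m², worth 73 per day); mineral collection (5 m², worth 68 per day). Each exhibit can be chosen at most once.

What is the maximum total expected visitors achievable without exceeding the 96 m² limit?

By expected visitors per m²: tapestry corridor 21.75, photography bay 20.95, map room 20.67 lead.
Best packing: manuscript case + photography bay + map room + tapestry corridor + armor display + ceramics vitrine + mineral collection — 95 m², 1787 total.
Runner-up manuscript case + photography bay + map room + textile wall + tapestry corridor + armor display + ceramics vitrine tops out at 1740.

1787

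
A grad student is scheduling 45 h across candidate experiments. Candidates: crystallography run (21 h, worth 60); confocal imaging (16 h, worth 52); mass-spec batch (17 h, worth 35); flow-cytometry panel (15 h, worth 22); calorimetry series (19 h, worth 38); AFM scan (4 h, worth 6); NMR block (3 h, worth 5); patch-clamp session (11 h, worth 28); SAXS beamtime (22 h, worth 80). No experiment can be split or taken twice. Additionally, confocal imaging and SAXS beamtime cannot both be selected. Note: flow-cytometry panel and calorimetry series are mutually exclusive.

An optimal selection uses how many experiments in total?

Best achievable expected citations is 140.
crystallography run + SAXS beamtime hits 140 at 43 h.
Every optimal selection uses 2 experiments.

2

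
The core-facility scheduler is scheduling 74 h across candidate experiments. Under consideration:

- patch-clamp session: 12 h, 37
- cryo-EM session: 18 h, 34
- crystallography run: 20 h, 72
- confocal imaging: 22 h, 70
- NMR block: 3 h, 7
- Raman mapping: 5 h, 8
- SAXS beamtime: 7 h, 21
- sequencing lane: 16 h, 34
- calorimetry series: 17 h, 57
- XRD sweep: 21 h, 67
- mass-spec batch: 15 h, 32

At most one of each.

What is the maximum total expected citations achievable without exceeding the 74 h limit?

243

The ratio heuristic lands on patch-clamp session + crystallography run + NMR block + calorimetry series + XRD sweep (240) but leaves 1 h idle.
Replace XRD sweep with confocal imaging: the trade gains 3 net, giving 243 at 74 h.
Every other selection either busts 74 h or fails to beat 243.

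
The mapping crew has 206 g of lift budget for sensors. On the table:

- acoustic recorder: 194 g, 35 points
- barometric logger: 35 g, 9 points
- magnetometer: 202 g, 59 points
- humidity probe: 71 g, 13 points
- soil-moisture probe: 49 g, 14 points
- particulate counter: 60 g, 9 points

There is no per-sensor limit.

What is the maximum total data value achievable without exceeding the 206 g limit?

59

Taking magnetometer: 202 g used, 59 in data value.
That's the maximum — no swap from here does better than 59.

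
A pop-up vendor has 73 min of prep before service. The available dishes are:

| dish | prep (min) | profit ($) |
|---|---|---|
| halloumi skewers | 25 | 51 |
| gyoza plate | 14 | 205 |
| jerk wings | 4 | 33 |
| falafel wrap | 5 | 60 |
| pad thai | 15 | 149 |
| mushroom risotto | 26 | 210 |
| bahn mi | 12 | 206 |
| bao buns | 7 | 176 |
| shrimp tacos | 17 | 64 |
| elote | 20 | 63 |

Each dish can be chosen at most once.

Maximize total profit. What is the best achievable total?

Taking the top-ratio dishes first gives gyoza plate + jerk wings + falafel wrap + pad thai + bahn mi + bao buns for 829 (57 min).
Dropping pad thai frees 15 min; slotting in mushroom risotto (26 min) lifts the total to 890 at 68 min.
An exhaustive check of the 1024 subsets confirms 890.

890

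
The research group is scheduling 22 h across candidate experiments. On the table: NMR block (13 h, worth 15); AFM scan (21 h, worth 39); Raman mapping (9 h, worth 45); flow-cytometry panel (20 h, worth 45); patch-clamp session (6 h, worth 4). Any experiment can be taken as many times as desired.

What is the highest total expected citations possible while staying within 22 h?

Taking 2×Raman mapping: 18 h used, 90 in expected citations.
The spare 4 h is too small for any remaining experiment, and no exchange beats 90.

90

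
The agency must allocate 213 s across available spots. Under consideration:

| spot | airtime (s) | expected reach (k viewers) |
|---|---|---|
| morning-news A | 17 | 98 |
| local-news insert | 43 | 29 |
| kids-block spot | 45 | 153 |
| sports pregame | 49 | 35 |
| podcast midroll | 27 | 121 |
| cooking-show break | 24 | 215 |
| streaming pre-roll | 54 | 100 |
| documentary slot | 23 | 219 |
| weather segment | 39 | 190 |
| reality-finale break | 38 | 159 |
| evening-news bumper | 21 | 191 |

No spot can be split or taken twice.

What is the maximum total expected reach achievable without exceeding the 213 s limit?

1225

Filling by ratio: morning-news A + podcast midroll + cooking-show break + documentary slot + weather segment + reality-finale break + evening-news bumper for 1193, with 24 s left unused.
Dropping podcast midroll frees 27 s; slotting in kids-block spot (45 s) lifts the total to 1225 at 207 s.
That's the maximum — no swap from here does better than 1225.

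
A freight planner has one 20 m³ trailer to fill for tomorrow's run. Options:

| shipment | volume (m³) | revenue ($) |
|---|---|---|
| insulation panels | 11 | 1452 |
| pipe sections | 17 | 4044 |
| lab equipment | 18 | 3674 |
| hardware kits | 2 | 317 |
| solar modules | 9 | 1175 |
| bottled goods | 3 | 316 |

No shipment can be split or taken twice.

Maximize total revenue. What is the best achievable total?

Density check — pipe sections 237.88, lab equipment 204.11, hardware kits 158.50, insulation panels 132.00 are the best per m³.
Taking pipe sections + hardware kits: 19 m³ used, 4361 in revenue.
Next best is pipe sections + bottled goods at 4360 (20 m³) — short by 1.

4361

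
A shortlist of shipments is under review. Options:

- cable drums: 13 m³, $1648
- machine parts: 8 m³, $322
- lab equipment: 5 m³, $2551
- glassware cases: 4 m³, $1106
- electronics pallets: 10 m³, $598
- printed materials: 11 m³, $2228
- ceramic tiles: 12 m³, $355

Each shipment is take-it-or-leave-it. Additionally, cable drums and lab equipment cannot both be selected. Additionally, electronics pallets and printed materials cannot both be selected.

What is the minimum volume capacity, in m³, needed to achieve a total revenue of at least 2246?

5

Minimise m³ subject to total revenue ≥ 2246.
lab equipment reaches 2551 using 5 m³.
Below 5 m³ the best achievable stays under 2246.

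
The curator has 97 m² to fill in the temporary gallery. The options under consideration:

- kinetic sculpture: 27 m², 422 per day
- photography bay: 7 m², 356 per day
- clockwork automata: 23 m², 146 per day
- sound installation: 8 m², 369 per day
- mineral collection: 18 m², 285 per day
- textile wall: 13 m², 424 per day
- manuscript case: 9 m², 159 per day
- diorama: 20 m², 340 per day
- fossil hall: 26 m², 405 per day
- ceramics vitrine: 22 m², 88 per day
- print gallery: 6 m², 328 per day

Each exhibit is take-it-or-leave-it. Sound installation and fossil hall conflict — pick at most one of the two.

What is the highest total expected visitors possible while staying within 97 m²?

2398

Greedy by ratio would take photography bay + sound installation + mineral collection + textile wall + manuscript case + diorama + print gallery: 81 m² used, total 2261.
The 18 m² tied up in mineral collection is better spent on kinetic sculpture — total rises to 2398 (90 m²).
The closest alternative, kinetic sculpture + photography bay + sound installation + mineral collection + textile wall + manuscript case + print gallery, reaches only 2343.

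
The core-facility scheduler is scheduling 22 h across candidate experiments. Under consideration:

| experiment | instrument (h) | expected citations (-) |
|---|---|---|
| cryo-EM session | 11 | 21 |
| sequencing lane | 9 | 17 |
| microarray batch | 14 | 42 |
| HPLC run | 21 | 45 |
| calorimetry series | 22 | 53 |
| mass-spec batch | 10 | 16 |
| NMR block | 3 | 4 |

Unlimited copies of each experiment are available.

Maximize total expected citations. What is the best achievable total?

Filling by ratio: microarray batch + 2×NMR block for 50, with 2 h left unused.
Dropping microarray batch and 2×NMR block frees 20 h; slotting in calorimetry series (22 h) lifts the total to 53 at 22 h.
That's the maximum — no swap from here does better than 53.

53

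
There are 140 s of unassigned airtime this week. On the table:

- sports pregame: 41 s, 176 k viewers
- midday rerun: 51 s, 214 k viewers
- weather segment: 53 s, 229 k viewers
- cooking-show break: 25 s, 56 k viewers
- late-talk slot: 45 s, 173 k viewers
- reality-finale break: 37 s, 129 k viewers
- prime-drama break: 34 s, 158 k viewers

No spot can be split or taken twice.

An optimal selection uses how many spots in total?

The maximum expected reach within 140 s is 601.
midday rerun + weather segment + prime-drama break hits 601 at 138 s.
All optima have 3 spots.

3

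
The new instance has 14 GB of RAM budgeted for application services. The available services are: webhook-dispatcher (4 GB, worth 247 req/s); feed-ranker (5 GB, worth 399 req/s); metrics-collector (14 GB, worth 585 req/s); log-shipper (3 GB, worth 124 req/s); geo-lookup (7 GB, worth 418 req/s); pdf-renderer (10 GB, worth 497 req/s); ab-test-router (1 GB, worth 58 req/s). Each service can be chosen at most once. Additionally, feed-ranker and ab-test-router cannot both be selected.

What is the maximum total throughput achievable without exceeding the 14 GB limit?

Density check — feed-ranker 79.80, webhook-dispatcher 61.75, geo-lookup 59.71 are the best per GB.
Taking feed-ranker + geo-lookup: 12 GB used, 817 in throughput.
An exhaustive check of the 128 subsets confirms 817.

817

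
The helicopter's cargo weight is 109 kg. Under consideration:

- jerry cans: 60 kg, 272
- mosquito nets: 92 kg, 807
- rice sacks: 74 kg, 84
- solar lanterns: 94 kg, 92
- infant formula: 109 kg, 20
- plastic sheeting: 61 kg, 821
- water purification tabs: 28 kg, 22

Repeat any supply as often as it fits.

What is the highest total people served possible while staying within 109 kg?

843

The ratio ordering already packs tightly: plastic sheeting + water purification tabs, 89 kg, 843.
Nothing else within 109 kg beats 843.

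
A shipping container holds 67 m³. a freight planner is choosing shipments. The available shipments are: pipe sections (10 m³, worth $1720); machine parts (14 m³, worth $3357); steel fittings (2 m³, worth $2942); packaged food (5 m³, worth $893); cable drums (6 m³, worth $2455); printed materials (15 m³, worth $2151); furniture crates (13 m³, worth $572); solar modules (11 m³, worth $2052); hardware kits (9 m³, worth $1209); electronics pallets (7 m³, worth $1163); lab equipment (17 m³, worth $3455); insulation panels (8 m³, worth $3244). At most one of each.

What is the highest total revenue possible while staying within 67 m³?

Taking the top-ratio shipments first gives machine parts + steel fittings + packaged food + cable drums + solar modules + lab equipment + insulation panels for 18398 (63 m³).
Replace packaged food with hardware kits: the trade gains 316 net, giving 18714 at 67 m³.
No other feasible combination exceeds 18714.

18714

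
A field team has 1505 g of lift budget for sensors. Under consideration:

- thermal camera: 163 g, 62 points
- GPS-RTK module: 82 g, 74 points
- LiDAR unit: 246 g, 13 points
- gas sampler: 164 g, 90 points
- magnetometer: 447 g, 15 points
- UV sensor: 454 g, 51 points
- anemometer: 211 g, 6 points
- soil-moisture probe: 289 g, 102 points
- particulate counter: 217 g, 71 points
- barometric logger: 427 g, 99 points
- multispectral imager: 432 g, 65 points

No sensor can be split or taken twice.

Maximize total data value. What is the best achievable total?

The ratio ordering already packs tightly: thermal camera + GPS-RTK module + gas sampler + soil-moisture probe + particulate counter + barometric logger, 1342 g, 498.
An exhaustive check of the 2048 subsets confirms 498.

498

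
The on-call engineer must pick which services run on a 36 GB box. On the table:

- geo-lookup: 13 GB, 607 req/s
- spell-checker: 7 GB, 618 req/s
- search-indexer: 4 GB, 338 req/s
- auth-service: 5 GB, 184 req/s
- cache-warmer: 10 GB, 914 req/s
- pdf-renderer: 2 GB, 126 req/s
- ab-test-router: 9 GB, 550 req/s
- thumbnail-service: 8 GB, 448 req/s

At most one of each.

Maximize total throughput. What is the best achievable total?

2656

A density-first pass picks spell-checker + search-indexer + cache-warmer + pdf-renderer + ab-test-router — 2546 at 32 GB.
Dropping search-indexer frees 4 GB; slotting in thumbnail-service (8 GB) lifts the total to 2656 at 36 GB.
That's the maximum — no swap from here does better than 2656.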